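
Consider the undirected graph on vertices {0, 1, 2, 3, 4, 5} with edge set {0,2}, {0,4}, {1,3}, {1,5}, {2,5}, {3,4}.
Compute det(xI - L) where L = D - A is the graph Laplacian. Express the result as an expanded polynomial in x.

x^6 - 12x^5 + 54x^4 - 112x^3 + 105x^2 - 36x

With the vertex order [0, 1, 2, 3, 4, 5], the degrees are [2, 2, 2, 2, 2, 2], giving D = diag(2, 2, 2, 2, 2, 2) and L = D - A. L has integer entries, so p(x) = det(xI - L) has integer coefficients. Expanding the determinant yields x^6 - 12x^5 + 54x^4 - 112x^3 + 105x^2 - 36x. Since p(0) = det(-L) = 0, x divides p(x). There is one zero in the spectrum, matching the 1 component. By the matrix-tree theorem the graph has (1/6) * product of the nonzero eigenvalues = 6 spanning trees.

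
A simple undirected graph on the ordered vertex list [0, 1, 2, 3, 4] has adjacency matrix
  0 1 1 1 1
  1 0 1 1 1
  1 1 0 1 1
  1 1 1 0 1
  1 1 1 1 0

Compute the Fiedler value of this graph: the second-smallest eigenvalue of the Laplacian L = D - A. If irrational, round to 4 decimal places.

Reading degrees in the order [0, 1, 2, 3, 4] gives [4, 4, 4, 4, 4]; set D = diag(4, 4, 4, 4, 4) and form L = D - A. The sorted Laplacian eigenvalues are [0, 5, 5, 5, 5]; the algebraic connectivity is the second entry, 5. The eigenvalues sum to 20, which equals trace(L) = 2|E|. There is one zero in the spectrum, matching the 1 component.

5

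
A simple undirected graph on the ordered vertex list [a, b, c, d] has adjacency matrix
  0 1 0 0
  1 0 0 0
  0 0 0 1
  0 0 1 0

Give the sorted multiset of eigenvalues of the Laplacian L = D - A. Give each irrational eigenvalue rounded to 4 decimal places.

Reading degrees in the order [a, b, c, d] gives [1, 1, 1, 1]; set D = diag(1, 1, 1, 1) and form L = D - A. Diagonalising L (or applying a numerical eigensolver to the 4x4 matrix) gives the spectrum above. The 2 zero eigenvalues correspond to the 2 connected components.

[0, 0, 2, 2]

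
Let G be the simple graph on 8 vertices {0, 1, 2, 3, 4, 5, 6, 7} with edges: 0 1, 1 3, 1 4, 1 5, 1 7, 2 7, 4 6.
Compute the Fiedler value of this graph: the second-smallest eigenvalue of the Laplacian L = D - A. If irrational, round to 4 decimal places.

0.3820

With the vertex order [0, 1, 2, 3, 4, 5, 6, 7], the degrees are [1, 5, 1, 1, 2, 1, 1, 2], giving D = diag(1, 5, 1, 1, 2, 1, 1, 2) and L = D - A. The sorted Laplacian eigenvalues are [0, 0.3820, 0.5607, 1, 1, 2.3389, 2.6180, 6.1004]; the algebraic connectivity is the second entry, 0.3820. By the matrix-tree theorem the graph has (1/8) * product of the nonzero eigenvalues = 1 spanning tree.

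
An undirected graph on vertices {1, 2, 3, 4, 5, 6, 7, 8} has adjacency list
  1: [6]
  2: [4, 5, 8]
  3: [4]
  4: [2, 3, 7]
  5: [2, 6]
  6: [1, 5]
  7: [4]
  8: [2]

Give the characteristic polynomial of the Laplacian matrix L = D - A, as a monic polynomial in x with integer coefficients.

x^8 - 14x^7 + 76x^6 - 204x^5 + 287x^4 - 208x^3 + 70x^2 - 8x

Each diagonal entry of L is the vertex degree and each off-diagonal entry is -1 where an edge is present, 0 otherwise; in the order [1, 2, 3, 4, 5, 6, 7, 8] the diagonal is [1, 3, 1, 3, 2, 2, 1, 1]. Computing det(xI - L) by cofactor expansion (or equivalently via sum-over-permutations) gives x^8 - 14x^7 + 76x^6 - 204x^5 + 287x^4 - 208x^3 + 70x^2 - 8x. The constant term is 0 because L is singular (the all-ones vector lies in its kernel).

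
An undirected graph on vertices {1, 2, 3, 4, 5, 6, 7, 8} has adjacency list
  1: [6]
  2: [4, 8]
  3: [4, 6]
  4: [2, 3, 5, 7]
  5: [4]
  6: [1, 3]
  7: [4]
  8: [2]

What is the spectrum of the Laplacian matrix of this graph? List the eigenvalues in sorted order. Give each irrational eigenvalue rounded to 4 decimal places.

[0, 0.2538, 0.5472, 1, 1.4689, 2.4066, 3.1504, 5.1732]

Each diagonal entry of L is the vertex degree and each off-diagonal entry is -1 where an edge is present, 0 otherwise; in the order [1, 2, 3, 4, 5, 6, 7, 8] the diagonal is [1, 2, 2, 4, 1, 2, 1, 1]. Since every row of L sums to 0, the all-ones vector is in the kernel and 0 is an eigenvalue. The largest eigenvalue, 5.1732, is at most the vertex count 8. The eigenvalues sum to 14, which equals trace(L) = 2|E|.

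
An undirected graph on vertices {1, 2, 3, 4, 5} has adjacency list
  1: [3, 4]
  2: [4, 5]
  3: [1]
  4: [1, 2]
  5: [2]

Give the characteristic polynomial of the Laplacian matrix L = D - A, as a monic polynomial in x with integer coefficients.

Reading degrees in the order [1, 2, 3, 4, 5] gives [2, 2, 1, 2, 1]; set D = diag(2, 2, 1, 2, 1) and form L = D - A. Computing det(xI - L) by cofactor expansion (or equivalently via sum-over-permutations) gives x^5 - 8x^4 + 21x^3 - 20x^2 + 5x. The coefficient of x^4 equals -trace(L) = -8, matching the sum of degrees. The largest eigenvalue, 3.6180, is at most the vertex count 5. The eigenvalues sum to 8, which equals trace(L) = 2|E|.

x^5 - 8x^4 + 21x^3 - 20x^2 + 5x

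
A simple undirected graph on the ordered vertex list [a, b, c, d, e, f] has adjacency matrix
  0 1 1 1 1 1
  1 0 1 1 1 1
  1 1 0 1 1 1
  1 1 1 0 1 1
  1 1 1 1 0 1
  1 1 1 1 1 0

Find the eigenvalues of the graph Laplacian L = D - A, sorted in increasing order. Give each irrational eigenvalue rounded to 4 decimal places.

Reading degrees in the order [a, b, c, d, e, f] gives [5, 5, 5, 5, 5, 5]; set D = diag(5, 5, 5, 5, 5, 5) and form L = D - A. The multiplicity of 0 as a Laplacian eigenvalue equals the number of connected components. The largest eigenvalue, 6, is at most the vertex count 6. There is one zero in the spectrum, matching the 1 component.

[0, 6, 6, 6, 6, 6]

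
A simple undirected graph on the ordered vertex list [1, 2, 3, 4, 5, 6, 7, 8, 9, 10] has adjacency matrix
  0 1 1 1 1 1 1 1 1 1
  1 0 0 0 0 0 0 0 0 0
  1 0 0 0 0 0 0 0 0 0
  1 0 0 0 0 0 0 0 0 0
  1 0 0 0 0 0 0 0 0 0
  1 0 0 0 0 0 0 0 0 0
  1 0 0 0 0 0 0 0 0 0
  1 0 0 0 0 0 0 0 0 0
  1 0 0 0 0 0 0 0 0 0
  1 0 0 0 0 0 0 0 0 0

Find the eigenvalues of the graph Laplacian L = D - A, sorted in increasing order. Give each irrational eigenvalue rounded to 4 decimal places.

[0, 1, 1, 1, 1, 1, 1, 1, 1, 10]

Reading degrees in the order [1, 2, 3, 4, 5, 6, 7, 8, 9, 10] gives [9, 1, 1, 1, 1, 1, 1, 1, 1, 1]; set D = diag(9, 1, 1, 1, 1, 1, 1, 1, 1, 1) and form L = D - A. Diagonalising L (or applying a numerical eigensolver to the 10x10 matrix) gives the spectrum above. The single zero eigenvalue shows the graph is connected. The eigenvalues sum to 18, which equals trace(L) = 2|E|.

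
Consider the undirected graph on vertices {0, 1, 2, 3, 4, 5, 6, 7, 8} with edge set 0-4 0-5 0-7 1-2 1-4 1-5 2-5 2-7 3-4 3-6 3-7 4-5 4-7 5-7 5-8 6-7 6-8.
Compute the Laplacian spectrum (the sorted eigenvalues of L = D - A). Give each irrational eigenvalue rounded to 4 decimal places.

Reading degrees in the order [0, 1, 2, 3, 4, 5, 6, 7, 8] gives [3, 3, 3, 3, 5, 6, 3, 6, 2]; set D = diag(3, 3, 3, 3, 5, 6, 3, 6, 2) and form L = D - A. L is symmetric positive semidefinite, so every eigenvalue is real and nonnegative. The single zero eigenvalue shows the graph is connected. The largest eigenvalue, 7.4412, is at most the vertex count 9. By the matrix-tree theorem the graph has (1/9) * product of the nonzero eigenvalues = 3800 spanning trees.

[0, 1.4189, 2.0629, 2.6309, 3.5863, 4.1572, 5.7961, 6.9065, 7.4412]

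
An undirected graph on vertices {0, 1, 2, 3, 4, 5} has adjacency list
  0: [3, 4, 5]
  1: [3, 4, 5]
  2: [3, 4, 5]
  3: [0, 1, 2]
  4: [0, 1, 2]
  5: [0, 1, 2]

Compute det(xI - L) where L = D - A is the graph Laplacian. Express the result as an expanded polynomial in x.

x^6 - 18x^5 + 126x^4 - 432x^3 + 729x^2 - 486x

With the vertex order [0, 1, 2, 3, 4, 5], the degrees are [3, 3, 3, 3, 3, 3], giving D = diag(3, 3, 3, 3, 3, 3) and L = D - A. Computing det(xI - L) by cofactor expansion (or equivalently via sum-over-permutations) gives x^6 - 18x^5 + 126x^4 - 432x^3 + 729x^2 - 486x. Since p(0) = det(-L) = 0, x divides p(x). The largest eigenvalue, 6, is at most the vertex count 6.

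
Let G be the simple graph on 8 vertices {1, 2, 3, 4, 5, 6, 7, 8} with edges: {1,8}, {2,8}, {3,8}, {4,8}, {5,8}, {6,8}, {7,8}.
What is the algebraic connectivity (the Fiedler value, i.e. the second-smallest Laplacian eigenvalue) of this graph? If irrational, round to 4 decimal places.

1

Reading degrees in the order [1, 2, 3, 4, 5, 6, 7, 8] gives [1, 1, 1, 1, 1, 1, 1, 7]; set D = diag(1, 1, 1, 1, 1, 1, 1, 7) and form L = D - A. The smallest Laplacian eigenvalue is always 0. The next one, lambda_2 = 1, measures how hard the graph is to disconnect: larger values mean better connectivity.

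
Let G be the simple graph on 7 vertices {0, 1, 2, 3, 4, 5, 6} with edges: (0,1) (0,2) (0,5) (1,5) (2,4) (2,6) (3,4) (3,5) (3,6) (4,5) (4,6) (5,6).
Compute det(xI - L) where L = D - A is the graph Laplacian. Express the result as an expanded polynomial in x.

x^7 - 24x^6 + 232x^5 - 1150x^4 + 3060x^3 - 4102x^2 + 2135x

With the vertex order [0, 1, 2, 3, 4, 5, 6], the degrees are [3, 2, 3, 3, 4, 5, 4], giving D = diag(3, 2, 3, 3, 4, 5, 4) and L = D - A. Computing det(xI - L) by cofactor expansion (or equivalently via sum-over-permutations) gives x^7 - 24x^6 + 232x^5 - 1150x^4 + 3060x^3 - 4102x^2 + 2135x. Since p(0) = det(-L) = 0, x divides p(x). The eigenvalues sum to 24, which equals trace(L) = 2|E|.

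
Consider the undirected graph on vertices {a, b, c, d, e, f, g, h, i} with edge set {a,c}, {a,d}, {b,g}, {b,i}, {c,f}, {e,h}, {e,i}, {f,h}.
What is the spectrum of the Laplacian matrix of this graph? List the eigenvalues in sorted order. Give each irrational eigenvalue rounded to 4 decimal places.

[0, 0.1206, 0.4679, 1, 1.6527, 2.3473, 3, 3.5321, 3.8794]

With the vertex order [a, b, c, d, e, f, g, h, i], the degrees are [2, 2, 2, 1, 2, 2, 1, 2, 2], giving D = diag(2, 2, 2, 1, 2, 2, 1, 2, 2) and L = D - A. Since every row of L sums to 0, the all-ones vector is in the kernel and 0 is an eigenvalue. The largest eigenvalue, 3.8794, is at most the vertex count 9. By the matrix-tree theorem the graph has (1/9) * product of the nonzero eigenvalues = 1 spanning tree.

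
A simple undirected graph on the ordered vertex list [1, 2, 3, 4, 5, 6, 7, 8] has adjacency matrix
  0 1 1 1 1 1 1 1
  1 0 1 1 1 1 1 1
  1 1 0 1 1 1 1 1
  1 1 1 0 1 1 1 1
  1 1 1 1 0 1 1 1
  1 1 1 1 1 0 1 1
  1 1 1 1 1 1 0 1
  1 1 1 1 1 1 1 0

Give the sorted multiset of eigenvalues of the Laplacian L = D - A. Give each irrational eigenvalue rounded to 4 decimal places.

With the vertex order [1, 2, 3, 4, 5, 6, 7, 8], the degrees are [7, 7, 7, 7, 7, 7, 7, 7], giving D = diag(7, 7, 7, 7, 7, 7, 7, 7) and L = D - A. Diagonalising L (or applying a numerical eigensolver to the 8x8 matrix) gives the spectrum above. The single zero eigenvalue shows the graph is connected. The eigenvalues sum to 56, which equals trace(L) = 2|E|. By the matrix-tree theorem the graph has (1/8) * product of the nonzero eigenvalues = 262144 spanning trees.

[0, 8, 8, 8, 8, 8, 8, 8]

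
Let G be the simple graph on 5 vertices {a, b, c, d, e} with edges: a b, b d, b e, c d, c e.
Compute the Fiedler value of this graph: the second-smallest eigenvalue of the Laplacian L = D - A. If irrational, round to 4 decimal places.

Reading degrees in the order [a, b, c, d, e] gives [1, 3, 2, 2, 2]; set D = diag(1, 3, 2, 2, 2) and form L = D - A. The sorted Laplacian eigenvalues are [0, 0.8299, 2, 2.6889, 4.4812]; the algebraic connectivity is the second entry, 0.8299. The largest eigenvalue, 4.4812, is at most the vertex count 5. The eigenvalues sum to 10, which equals trace(L) = 2|E|.

0.8299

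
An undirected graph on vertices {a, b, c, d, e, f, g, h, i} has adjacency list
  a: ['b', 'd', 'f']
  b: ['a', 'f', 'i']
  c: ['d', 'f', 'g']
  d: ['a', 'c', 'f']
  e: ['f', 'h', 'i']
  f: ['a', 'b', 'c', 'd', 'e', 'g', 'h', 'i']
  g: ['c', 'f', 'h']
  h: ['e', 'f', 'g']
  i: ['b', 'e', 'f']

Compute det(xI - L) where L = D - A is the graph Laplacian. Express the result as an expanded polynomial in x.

x^9 - 32x^8 + 428x^7 - 3136x^6 + 13786x^5 - 37232x^4 + 60276x^3 - 53424x^2 + 19845x

Reading degrees in the order [a, b, c, d, e, f, g, h, i] gives [3, 3, 3, 3, 3, 8, 3, 3, 3]; set D = diag(3, 3, 3, 3, 3, 8, 3, 3, 3) and form L = D - A. L has integer entries, so p(x) = det(xI - L) has integer coefficients. Expanding the determinant yields x^9 - 32x^8 + 428x^7 - 3136x^6 + 13786x^5 - 37232x^4 + 60276x^3 - 53424x^2 + 19845x. The coefficient of x^8 equals -trace(L) = -32, matching the sum of degrees. By the matrix-tree theorem the graph has (1/9) * product of the nonzero eigenvalues = 2205 spanning trees. There is one zero in the spectrum, matching the 1 component.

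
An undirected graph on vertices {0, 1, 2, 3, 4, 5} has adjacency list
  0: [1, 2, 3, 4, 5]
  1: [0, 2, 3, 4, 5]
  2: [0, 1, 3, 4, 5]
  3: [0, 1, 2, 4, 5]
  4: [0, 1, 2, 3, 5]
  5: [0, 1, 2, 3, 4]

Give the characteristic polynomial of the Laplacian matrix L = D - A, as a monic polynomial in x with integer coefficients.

With the vertex order [0, 1, 2, 3, 4, 5], the degrees are [5, 5, 5, 5, 5, 5], giving D = diag(5, 5, 5, 5, 5, 5) and L = D - A. The eigenvalues of L are [0, 6, 6, 6, 6, 6]; the characteristic polynomial is the product of (x - lambda_i), which multiplies out to x^6 - 30x^5 + 360x^4 - 2160x^3 + 6480x^2 - 7776x. Since p(0) = det(-L) = 0, x divides p(x). By the matrix-tree theorem the graph has (1/6) * product of the nonzero eigenvalues = 1296 spanning trees.

x^6 - 30x^5 + 360x^4 - 2160x^3 + 6480x^2 - 7776x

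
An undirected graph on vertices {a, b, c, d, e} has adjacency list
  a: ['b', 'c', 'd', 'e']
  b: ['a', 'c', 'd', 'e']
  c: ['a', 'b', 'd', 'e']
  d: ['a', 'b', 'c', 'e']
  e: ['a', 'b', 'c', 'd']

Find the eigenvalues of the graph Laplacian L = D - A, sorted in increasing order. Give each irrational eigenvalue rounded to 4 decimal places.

Reading degrees in the order [a, b, c, d, e] gives [4, 4, 4, 4, 4]; set D = diag(4, 4, 4, 4, 4) and form L = D - A. L is symmetric positive semidefinite, so every eigenvalue is real and nonnegative. The single zero eigenvalue shows the graph is connected. There is one zero in the spectrum, matching the 1 component.

[0, 5, 5, 5, 5]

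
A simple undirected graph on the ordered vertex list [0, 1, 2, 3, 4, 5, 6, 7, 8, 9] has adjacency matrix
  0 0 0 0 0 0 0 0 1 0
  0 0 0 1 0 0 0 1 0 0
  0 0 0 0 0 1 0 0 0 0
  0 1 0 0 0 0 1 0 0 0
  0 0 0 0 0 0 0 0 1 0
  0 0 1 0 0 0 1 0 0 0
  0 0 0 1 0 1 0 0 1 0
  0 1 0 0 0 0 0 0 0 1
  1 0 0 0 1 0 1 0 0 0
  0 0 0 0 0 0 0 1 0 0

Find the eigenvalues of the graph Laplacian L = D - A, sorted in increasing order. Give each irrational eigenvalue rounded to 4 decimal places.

Reading degrees in the order [0, 1, 2, 3, 4, 5, 6, 7, 8, 9] gives [1, 2, 1, 2, 1, 2, 3, 2, 3, 1]; set D = diag(1, 2, 1, 2, 1, 2, 3, 2, 3, 1) and form L = D - A. The multiplicity of 0 as a Laplacian eigenvalue equals the number of connected components. The single zero eigenvalue shows the graph is connected. There is one zero in the spectrum, matching the 1 component.

[0, 0.1566, 0.3280, 0.8452, 1, 1.7534, 2.4520, 3.1820, 3.5756, 4.7070]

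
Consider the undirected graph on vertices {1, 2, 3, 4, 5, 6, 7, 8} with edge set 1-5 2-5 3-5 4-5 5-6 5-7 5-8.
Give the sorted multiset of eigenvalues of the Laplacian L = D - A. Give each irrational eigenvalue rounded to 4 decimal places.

[0, 1, 1, 1, 1, 1, 1, 8]

Reading degrees in the order [1, 2, 3, 4, 5, 6, 7, 8] gives [1, 1, 1, 1, 7, 1, 1, 1]; set D = diag(1, 1, 1, 1, 7, 1, 1, 1) and form L = D - A. Since every row of L sums to 0, the all-ones vector is in the kernel and 0 is an eigenvalue. The eigenvalues sum to 14, which equals trace(L) = 2|E|.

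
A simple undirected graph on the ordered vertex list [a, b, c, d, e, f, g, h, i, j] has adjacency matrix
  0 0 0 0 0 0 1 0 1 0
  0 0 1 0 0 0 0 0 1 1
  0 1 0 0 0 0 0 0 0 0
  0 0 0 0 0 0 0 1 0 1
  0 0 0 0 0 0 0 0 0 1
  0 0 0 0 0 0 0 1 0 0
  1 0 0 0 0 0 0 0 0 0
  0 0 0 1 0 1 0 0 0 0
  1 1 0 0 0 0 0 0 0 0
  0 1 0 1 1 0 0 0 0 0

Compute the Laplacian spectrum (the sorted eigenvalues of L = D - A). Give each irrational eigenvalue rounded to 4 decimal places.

With the vertex order [a, b, c, d, e, f, g, h, i, j], the degrees are [2, 3, 1, 2, 1, 1, 1, 2, 2, 3], giving D = diag(2, 3, 1, 2, 1, 1, 1, 2, 2, 3) and L = D - A. Since every row of L sums to 0, the all-ones vector is in the kernel and 0 is an eigenvalue. The single zero eigenvalue shows the graph is connected. The eigenvalues sum to 18, which equals trace(L) = 2|E|. There is one zero in the spectrum, matching the 1 component.

[0, 0.1487, 0.3820, 0.6496, 1.3820, 1.4400, 2.6180, 3.0561, 3.6180, 4.7056]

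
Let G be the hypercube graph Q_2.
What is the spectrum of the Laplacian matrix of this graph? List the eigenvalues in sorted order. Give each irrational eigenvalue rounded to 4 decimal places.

[0, 2, 2, 4]

The graph has 4 vertices and degree multiset [2, 2, 2, 2]; D is the diagonal matrix of degrees and L = D - A. L is symmetric positive semidefinite, so every eigenvalue is real and nonnegative. By the matrix-tree theorem the graph has (1/4) * product of the nonzero eigenvalues = 4 spanning trees.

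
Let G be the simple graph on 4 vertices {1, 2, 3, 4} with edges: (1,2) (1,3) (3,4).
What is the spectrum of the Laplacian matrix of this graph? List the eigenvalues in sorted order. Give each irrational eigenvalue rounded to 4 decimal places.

[0, 0.5858, 2, 3.4142]

Each diagonal entry of L is the vertex degree and each off-diagonal entry is -1 where an edge is present, 0 otherwise; in the order [1, 2, 3, 4] the diagonal is [2, 1, 2, 1]. Diagonalising L (or applying a numerical eigensolver to the 4x4 matrix) gives the spectrum above. The single zero eigenvalue shows the graph is connected. By the matrix-tree theorem the graph has (1/4) * product of the nonzero eigenvalues = 1 spanning tree.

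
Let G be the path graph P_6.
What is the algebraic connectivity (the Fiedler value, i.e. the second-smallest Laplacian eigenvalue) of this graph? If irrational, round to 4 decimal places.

The graph has 6 vertices and degree multiset [2, 2, 2, 2, 1, 1]; D is the diagonal matrix of degrees and L = D - A. The smallest Laplacian eigenvalue is always 0. The next one, lambda_2 = 0.2679, measures how hard the graph is to disconnect: larger values mean better connectivity. By the matrix-tree theorem the graph has (1/6) * product of the nonzero eigenvalues = 1 spanning tree.

0.2679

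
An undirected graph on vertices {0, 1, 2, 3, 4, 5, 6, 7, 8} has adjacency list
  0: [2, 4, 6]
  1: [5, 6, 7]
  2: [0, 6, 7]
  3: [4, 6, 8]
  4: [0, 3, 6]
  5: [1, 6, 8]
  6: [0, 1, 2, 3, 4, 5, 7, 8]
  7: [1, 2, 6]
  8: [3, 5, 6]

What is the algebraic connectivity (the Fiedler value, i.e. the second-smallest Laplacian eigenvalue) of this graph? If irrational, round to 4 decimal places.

1.5858

Reading degrees in the order [0, 1, 2, 3, 4, 5, 6, 7, 8] gives [3, 3, 3, 3, 3, 3, 8, 3, 3]; set D = diag(3, 3, 3, 3, 3, 3, 8, 3, 3) and form L = D - A. Computing the eigenvalues of L and sorting gives [0, 1.5858, 1.5858, 3, 3, 4.4142, 4.4142, 5, 9]. The Fiedler value lambda_2 = 1.5858 is strictly positive, so the graph is connected.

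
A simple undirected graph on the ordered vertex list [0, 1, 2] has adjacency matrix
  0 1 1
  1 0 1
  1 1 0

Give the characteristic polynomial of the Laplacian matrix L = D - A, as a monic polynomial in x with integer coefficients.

x^3 - 6x^2 + 9x

Reading degrees in the order [0, 1, 2] gives [2, 2, 2]; set D = diag(2, 2, 2) and form L = D - A. Computing det(xI - L) by cofactor expansion (or equivalently via sum-over-permutations) gives x^3 - 6x^2 + 9x. Since p(0) = det(-L) = 0, x divides p(x). The eigenvalues sum to 6, which equals trace(L) = 2|E|.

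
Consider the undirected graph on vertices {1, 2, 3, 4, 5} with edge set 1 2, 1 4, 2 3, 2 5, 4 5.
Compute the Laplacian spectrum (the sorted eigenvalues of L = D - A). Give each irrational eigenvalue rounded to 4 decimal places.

Each diagonal entry of L is the vertex degree and each off-diagonal entry is -1 where an edge is present, 0 otherwise; in the order [1, 2, 3, 4, 5] the diagonal is [2, 3, 1, 2, 2]. The multiplicity of 0 as a Laplacian eigenvalue equals the number of connected components. The single zero eigenvalue shows the graph is connected. By the matrix-tree theorem the graph has (1/5) * product of the nonzero eigenvalues = 4 spanning trees.

[0, 0.8299, 2, 2.6889, 4.4812]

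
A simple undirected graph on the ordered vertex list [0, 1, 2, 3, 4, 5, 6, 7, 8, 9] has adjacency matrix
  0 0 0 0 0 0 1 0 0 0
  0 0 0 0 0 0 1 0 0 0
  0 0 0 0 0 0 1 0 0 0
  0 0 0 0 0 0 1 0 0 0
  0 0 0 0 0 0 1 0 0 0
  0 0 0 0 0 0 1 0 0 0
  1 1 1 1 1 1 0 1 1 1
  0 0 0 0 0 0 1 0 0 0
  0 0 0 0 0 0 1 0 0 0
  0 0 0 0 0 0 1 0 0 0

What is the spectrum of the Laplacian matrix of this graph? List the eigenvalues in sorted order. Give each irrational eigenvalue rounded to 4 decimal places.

With the vertex order [0, 1, 2, 3, 4, 5, 6, 7, 8, 9], the degrees are [1, 1, 1, 1, 1, 1, 9, 1, 1, 1], giving D = diag(1, 1, 1, 1, 1, 1, 9, 1, 1, 1) and L = D - A. Since every row of L sums to 0, the all-ones vector is in the kernel and 0 is an eigenvalue. The single zero eigenvalue shows the graph is connected. By the matrix-tree theorem the graph has (1/10) * product of the nonzero eigenvalues = 1 spanning tree.

[0, 1, 1, 1, 1, 1, 1, 1, 1, 10]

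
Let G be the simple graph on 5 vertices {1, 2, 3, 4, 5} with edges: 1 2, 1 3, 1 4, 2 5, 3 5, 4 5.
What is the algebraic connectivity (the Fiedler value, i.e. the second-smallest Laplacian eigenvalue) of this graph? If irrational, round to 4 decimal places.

2

With the vertex order [1, 2, 3, 4, 5], the degrees are [3, 2, 2, 2, 3], giving D = diag(3, 2, 2, 2, 3) and L = D - A. The sorted Laplacian eigenvalues are [0, 2, 2, 3, 5]; the algebraic connectivity is the second entry, 2. The largest eigenvalue, 5, is at most the vertex count 5.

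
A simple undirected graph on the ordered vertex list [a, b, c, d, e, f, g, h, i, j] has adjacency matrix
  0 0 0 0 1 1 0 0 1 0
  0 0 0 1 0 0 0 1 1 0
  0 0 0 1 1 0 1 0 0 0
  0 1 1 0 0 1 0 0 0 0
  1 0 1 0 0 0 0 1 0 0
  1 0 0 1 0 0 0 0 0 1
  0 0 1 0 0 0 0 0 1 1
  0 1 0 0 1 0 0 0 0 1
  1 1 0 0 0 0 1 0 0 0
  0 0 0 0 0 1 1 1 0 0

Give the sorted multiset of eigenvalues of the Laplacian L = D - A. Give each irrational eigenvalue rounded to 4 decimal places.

With the vertex order [a, b, c, d, e, f, g, h, i, j], the degrees are [3, 3, 3, 3, 3, 3, 3, 3, 3, 3], giving D = diag(3, 3, 3, 3, 3, 3, 3, 3, 3, 3) and L = D - A. L is symmetric positive semidefinite, so every eigenvalue is real and nonnegative. The single zero eigenvalue shows the graph is connected.

[0, 2, 2, 2, 2, 2, 5, 5, 5, 5]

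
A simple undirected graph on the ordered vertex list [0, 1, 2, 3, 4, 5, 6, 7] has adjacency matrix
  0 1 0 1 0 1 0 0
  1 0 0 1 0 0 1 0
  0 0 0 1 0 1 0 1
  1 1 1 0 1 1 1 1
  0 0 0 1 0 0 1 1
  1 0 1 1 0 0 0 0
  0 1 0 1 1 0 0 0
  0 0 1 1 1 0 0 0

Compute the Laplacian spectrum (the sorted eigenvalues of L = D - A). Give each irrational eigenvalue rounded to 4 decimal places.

Reading degrees in the order [0, 1, 2, 3, 4, 5, 6, 7] gives [3, 3, 3, 7, 3, 3, 3, 3]; set D = diag(3, 3, 3, 7, 3, 3, 3, 3) and form L = D - A. Diagonalising L (or applying a numerical eigensolver to the 8x8 matrix) gives the spectrum above. The single zero eigenvalue shows the graph is connected. By the matrix-tree theorem the graph has (1/8) * product of the nonzero eigenvalues = 841 spanning trees. The eigenvalues sum to 28, which equals trace(L) = 2|E|.

[0, 1.7530, 1.7530, 3.4450, 3.4450, 4.8019, 4.8019, 8]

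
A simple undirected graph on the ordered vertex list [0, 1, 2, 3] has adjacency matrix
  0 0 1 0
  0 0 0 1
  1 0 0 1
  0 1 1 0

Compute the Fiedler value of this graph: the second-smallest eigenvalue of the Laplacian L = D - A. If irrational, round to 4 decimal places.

0.5858

With the vertex order [0, 1, 2, 3], the degrees are [1, 1, 2, 2], giving D = diag(1, 1, 2, 2) and L = D - A. The sorted Laplacian eigenvalues are [0, 0.5858, 2, 3.4142]; the algebraic connectivity is the second entry, 0.5858. There is one zero in the spectrum, matching the 1 component.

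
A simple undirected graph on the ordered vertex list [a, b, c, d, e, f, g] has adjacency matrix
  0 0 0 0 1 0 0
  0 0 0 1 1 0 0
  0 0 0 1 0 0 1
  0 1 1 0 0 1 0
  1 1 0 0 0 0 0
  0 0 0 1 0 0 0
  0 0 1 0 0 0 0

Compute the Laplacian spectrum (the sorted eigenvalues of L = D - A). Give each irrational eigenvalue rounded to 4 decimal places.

Reading degrees in the order [a, b, c, d, e, f, g] gives [1, 2, 2, 3, 2, 1, 1]; set D = diag(1, 2, 2, 3, 2, 1, 1) and form L = D - A. The multiplicity of 0 as a Laplacian eigenvalue equals the number of connected components. The single zero eigenvalue shows the graph is connected.

[0, 0.2603, 0.6262, 1.4055, 2.2742, 3.0996, 4.3342]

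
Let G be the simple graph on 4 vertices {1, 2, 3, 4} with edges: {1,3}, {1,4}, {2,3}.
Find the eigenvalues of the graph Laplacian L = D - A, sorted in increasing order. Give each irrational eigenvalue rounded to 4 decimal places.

With the vertex order [1, 2, 3, 4], the degrees are [2, 1, 2, 1], giving D = diag(2, 1, 2, 1) and L = D - A. Since every row of L sums to 0, the all-ones vector is in the kernel and 0 is an eigenvalue. By the matrix-tree theorem the graph has (1/4) * product of the nonzero eigenvalues = 1 spanning tree. The largest eigenvalue, 3.4142, is at most the vertex count 4.

[0, 0.5858, 2, 3.4142]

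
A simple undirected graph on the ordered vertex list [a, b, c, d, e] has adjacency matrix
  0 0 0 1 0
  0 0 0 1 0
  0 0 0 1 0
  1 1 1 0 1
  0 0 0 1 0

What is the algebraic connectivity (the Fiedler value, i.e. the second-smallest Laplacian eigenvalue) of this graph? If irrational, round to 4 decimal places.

With the vertex order [a, b, c, d, e], the degrees are [1, 1, 1, 4, 1], giving D = diag(1, 1, 1, 4, 1) and L = D - A. The smallest Laplacian eigenvalue is always 0. The next one, lambda_2 = 1, measures how hard the graph is to disconnect: larger values mean better connectivity. There is one zero in the spectrum, matching the 1 component.

1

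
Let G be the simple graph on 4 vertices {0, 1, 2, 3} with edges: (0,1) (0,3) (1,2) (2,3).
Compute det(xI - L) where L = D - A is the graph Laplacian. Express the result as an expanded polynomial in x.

x^4 - 8x^3 + 20x^2 - 16x

Each diagonal entry of L is the vertex degree and each off-diagonal entry is -1 where an edge is present, 0 otherwise; in the order [0, 1, 2, 3] the diagonal is [2, 2, 2, 2]. Computing det(xI - L) by cofactor expansion (or equivalently via sum-over-permutations) gives x^4 - 8x^3 + 20x^2 - 16x. Since p(0) = det(-L) = 0, x divides p(x).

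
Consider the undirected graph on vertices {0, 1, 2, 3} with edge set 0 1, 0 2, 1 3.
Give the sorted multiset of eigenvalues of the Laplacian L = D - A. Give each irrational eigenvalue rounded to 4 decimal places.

Each diagonal entry of L is the vertex degree and each off-diagonal entry is -1 where an edge is present, 0 otherwise; in the order [0, 1, 2, 3] the diagonal is [2, 2, 1, 1]. The multiplicity of 0 as a Laplacian eigenvalue equals the number of connected components. By the matrix-tree theorem the graph has (1/4) * product of the nonzero eigenvalues = 1 spanning tree.

[0, 0.5858, 2, 3.4142]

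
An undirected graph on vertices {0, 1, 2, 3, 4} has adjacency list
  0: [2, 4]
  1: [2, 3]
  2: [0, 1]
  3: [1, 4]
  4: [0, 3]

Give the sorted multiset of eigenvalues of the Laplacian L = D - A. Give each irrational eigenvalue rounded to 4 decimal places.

[0, 1.3820, 1.3820, 3.6180, 3.6180]

Each diagonal entry of L is the vertex degree and each off-diagonal entry is -1 where an edge is present, 0 otherwise; in the order [0, 1, 2, 3, 4] the diagonal is [2, 2, 2, 2, 2]. Diagonalising L (or applying a numerical eigensolver to the 5x5 matrix) gives the spectrum above. By the matrix-tree theorem the graph has (1/5) * product of the nonzero eigenvalues = 5 spanning trees.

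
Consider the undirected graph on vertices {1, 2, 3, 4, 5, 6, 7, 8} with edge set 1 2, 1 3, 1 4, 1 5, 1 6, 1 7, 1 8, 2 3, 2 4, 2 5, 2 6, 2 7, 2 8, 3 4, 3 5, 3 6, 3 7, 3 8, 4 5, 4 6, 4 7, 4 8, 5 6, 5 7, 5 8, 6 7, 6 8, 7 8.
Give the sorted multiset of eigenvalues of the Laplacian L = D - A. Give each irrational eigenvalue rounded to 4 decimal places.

[0, 8, 8, 8, 8, 8, 8, 8]

Reading degrees in the order [1, 2, 3, 4, 5, 6, 7, 8] gives [7, 7, 7, 7, 7, 7, 7, 7]; set D = diag(7, 7, 7, 7, 7, 7, 7, 7) and form L = D - A. Diagonalising L (or applying a numerical eigensolver to the 8x8 matrix) gives the spectrum above.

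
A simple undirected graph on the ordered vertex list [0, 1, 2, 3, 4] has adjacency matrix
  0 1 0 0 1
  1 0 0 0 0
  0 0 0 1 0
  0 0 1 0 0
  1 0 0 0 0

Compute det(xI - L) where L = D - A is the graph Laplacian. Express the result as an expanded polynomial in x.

With the vertex order [0, 1, 2, 3, 4], the degrees are [2, 1, 1, 1, 1], giving D = diag(2, 1, 1, 1, 1) and L = D - A. Computing det(xI - L) by cofactor expansion (or equivalently via sum-over-permutations) gives x^5 - 6x^4 + 11x^3 - 6x^2. Since p(0) = det(-L) = 0, x divides p(x). The largest eigenvalue, 3, is at most the vertex count 5.

x^5 - 6x^4 + 11x^3 - 6x^2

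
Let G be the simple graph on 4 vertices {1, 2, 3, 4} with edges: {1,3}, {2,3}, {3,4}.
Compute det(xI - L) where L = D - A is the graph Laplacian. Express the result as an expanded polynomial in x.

Each diagonal entry of L is the vertex degree and each off-diagonal entry is -1 where an edge is present, 0 otherwise; in the order [1, 2, 3, 4] the diagonal is [1, 1, 3, 1]. The eigenvalues of L are [0, 1, 1, 4]; the characteristic polynomial is the product of (x - lambda_i), which multiplies out to x^4 - 6x^3 + 9x^2 - 4x. The coefficient of x^3 equals -trace(L) = -6, matching the sum of degrees.

x^4 - 6x^3 + 9x^2 - 4x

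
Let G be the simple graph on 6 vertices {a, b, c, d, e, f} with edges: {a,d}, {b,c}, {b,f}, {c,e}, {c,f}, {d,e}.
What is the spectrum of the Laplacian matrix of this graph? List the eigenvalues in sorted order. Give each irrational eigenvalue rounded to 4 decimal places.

[0, 0.3249, 1.4608, 3, 3, 4.2143]

Reading degrees in the order [a, b, c, d, e, f] gives [1, 2, 3, 2, 2, 2]; set D = diag(1, 2, 3, 2, 2, 2) and form L = D - A. Since every row of L sums to 0, the all-ones vector is in the kernel and 0 is an eigenvalue. There is one zero in the spectrum, matching the 1 component. The eigenvalues sum to 12, which equals trace(L) = 2|E|.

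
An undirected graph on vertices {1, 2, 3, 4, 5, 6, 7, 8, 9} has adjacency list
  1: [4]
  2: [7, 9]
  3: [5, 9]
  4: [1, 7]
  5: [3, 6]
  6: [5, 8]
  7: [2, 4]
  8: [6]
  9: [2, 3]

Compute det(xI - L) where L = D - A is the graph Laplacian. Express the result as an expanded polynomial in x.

With the vertex order [1, 2, 3, 4, 5, 6, 7, 8, 9], the degrees are [1, 2, 2, 2, 2, 2, 2, 1, 2], giving D = diag(1, 2, 2, 2, 2, 2, 2, 1, 2) and L = D - A. L has integer entries, so p(x) = det(xI - L) has integer coefficients. Expanding the determinant yields x^9 - 16x^8 + 105x^7 - 364x^6 + 715x^5 - 792x^4 + 462x^3 - 120x^2 + 9x. Since p(0) = det(-L) = 0, x divides p(x). There is one zero in the spectrum, matching the 1 component.

x^9 - 16x^8 + 105x^7 - 364x^6 + 715x^5 - 792x^4 + 462x^3 - 120x^2 + 9x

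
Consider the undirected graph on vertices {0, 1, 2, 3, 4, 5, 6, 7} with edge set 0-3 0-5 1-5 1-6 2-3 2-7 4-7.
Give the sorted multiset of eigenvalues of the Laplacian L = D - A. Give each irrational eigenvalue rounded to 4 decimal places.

Each diagonal entry of L is the vertex degree and each off-diagonal entry is -1 where an edge is present, 0 otherwise; in the order [0, 1, 2, 3, 4, 5, 6, 7] the diagonal is [2, 2, 2, 2, 1, 2, 1, 2]. L is symmetric positive semidefinite, so every eigenvalue is real and nonnegative. The single zero eigenvalue shows the graph is connected.

[0, 0.1522, 0.5858, 1.2346, 2, 2.7654, 3.4142, 3.8478]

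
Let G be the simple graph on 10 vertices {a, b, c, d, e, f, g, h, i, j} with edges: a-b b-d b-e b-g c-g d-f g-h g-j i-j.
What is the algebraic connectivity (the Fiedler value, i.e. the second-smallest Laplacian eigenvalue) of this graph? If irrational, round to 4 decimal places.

Reading degrees in the order [a, b, c, d, e, f, g, h, i, j] gives [1, 4, 1, 2, 1, 1, 4, 1, 1, 2]; set D = diag(1, 4, 1, 2, 1, 1, 4, 1, 1, 2) and form L = D - A. The sorted Laplacian eigenvalues are [0, 0.2330, 0.5188, 0.6158, 1, 1, 2.3111, 2.4408, 4.1701, 5.7105]; the algebraic connectivity is the second entry, 0.2330. There is one zero in the spectrum, matching the 1 component.

0.2330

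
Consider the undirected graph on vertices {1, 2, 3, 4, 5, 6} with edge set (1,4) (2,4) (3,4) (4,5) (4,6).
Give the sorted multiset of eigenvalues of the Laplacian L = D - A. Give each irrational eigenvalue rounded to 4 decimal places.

Reading degrees in the order [1, 2, 3, 4, 5, 6] gives [1, 1, 1, 5, 1, 1]; set D = diag(1, 1, 1, 5, 1, 1) and form L = D - A. The multiplicity of 0 as a Laplacian eigenvalue equals the number of connected components. The single zero eigenvalue shows the graph is connected. The eigenvalues sum to 10, which equals trace(L) = 2|E|. The largest eigenvalue, 6, is at most the vertex count 6.

[0, 1, 1, 1, 1, 6]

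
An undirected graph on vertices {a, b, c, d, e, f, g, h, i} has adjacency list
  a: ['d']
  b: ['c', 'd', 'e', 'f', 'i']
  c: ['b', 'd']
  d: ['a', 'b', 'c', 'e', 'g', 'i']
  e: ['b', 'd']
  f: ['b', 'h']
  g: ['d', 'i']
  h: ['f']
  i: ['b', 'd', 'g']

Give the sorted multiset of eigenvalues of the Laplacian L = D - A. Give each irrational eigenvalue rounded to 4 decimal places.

Reading degrees in the order [a, b, c, d, e, f, g, h, i] gives [1, 5, 2, 6, 2, 2, 2, 1, 3]; set D = diag(1, 5, 2, 6, 2, 2, 2, 1, 3) and form L = D - A. Diagonalising L (or applying a numerical eigensolver to the 9x9 matrix) gives the spectrum above. The single zero eigenvalue shows the graph is connected. There is one zero in the spectrum, matching the 1 component.

[0, 0.4061, 1.0283, 1.5408, 2, 2.4778, 3.4347, 6.0557, 7.0565]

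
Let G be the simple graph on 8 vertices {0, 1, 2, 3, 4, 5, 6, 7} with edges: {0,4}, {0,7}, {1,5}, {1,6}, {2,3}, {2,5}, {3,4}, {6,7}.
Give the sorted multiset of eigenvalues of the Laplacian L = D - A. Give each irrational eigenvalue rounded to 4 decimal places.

Reading degrees in the order [0, 1, 2, 3, 4, 5, 6, 7] gives [2, 2, 2, 2, 2, 2, 2, 2]; set D = diag(2, 2, 2, 2, 2, 2, 2, 2) and form L = D - A. Since every row of L sums to 0, the all-ones vector is in the kernel and 0 is an eigenvalue. The largest eigenvalue, 4, is at most the vertex count 8.

[0, 0.5858, 0.5858, 2, 2, 3.4142, 3.4142, 4]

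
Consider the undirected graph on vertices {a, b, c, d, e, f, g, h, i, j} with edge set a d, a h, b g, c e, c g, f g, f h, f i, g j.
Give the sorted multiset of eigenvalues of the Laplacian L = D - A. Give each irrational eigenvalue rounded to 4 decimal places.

With the vertex order [a, b, c, d, e, f, g, h, i, j], the degrees are [2, 1, 2, 1, 1, 3, 4, 2, 1, 1], giving D = diag(2, 1, 2, 1, 1, 3, 4, 2, 1, 1) and L = D - A. L is symmetric positive semidefinite, so every eigenvalue is real and nonnegative. The largest eigenvalue, 5.3430, is at most the vertex count 10. By the matrix-tree theorem the graph has (1/10) * product of the nonzero eigenvalues = 1 spanning tree.

[0, 0.1769, 0.4716, 0.6288, 1, 1.4112, 2.3497, 2.8697, 3.7491, 5.3430]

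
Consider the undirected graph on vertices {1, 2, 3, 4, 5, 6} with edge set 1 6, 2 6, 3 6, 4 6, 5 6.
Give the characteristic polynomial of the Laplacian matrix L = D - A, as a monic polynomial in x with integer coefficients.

With the vertex order [1, 2, 3, 4, 5, 6], the degrees are [1, 1, 1, 1, 1, 5], giving D = diag(1, 1, 1, 1, 1, 5) and L = D - A. Computing det(xI - L) by cofactor expansion (or equivalently via sum-over-permutations) gives x^6 - 10x^5 + 30x^4 - 40x^3 + 25x^2 - 6x. The coefficient of x^5 equals -trace(L) = -10, matching the sum of degrees.

x^6 - 10x^5 + 30x^4 - 40x^3 + 25x^2 - 6x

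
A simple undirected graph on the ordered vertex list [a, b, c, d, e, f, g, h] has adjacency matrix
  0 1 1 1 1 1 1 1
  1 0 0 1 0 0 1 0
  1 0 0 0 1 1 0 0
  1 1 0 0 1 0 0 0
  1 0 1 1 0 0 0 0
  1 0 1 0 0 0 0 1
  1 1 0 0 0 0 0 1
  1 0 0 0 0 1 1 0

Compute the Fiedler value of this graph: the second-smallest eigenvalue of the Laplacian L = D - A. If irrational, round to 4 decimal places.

1.7530

With the vertex order [a, b, c, d, e, f, g, h], the degrees are [7, 3, 3, 3, 3, 3, 3, 3], giving D = diag(7, 3, 3, 3, 3, 3, 3, 3) and L = D - A. The smallest Laplacian eigenvalue is always 0. The next one, lambda_2 = 1.7530, measures how hard the graph is to disconnect: larger values mean better connectivity.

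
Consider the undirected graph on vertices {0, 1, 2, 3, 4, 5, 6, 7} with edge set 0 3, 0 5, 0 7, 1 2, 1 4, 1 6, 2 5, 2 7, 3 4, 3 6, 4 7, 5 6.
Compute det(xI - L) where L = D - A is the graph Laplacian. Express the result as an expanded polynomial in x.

x^8 - 24x^7 + 240x^6 - 1296x^5 + 4080x^4 - 7488x^3 + 7424x^2 - 3072x

Each diagonal entry of L is the vertex degree and each off-diagonal entry is -1 where an edge is present, 0 otherwise; in the order [0, 1, 2, 3, 4, 5, 6, 7] the diagonal is [3, 3, 3, 3, 3, 3, 3, 3]. L has integer entries, so p(x) = det(xI - L) has integer coefficients. Expanding the determinant yields x^8 - 24x^7 + 240x^6 - 1296x^5 + 4080x^4 - 7488x^3 + 7424x^2 - 3072x. The coefficient of x^7 equals -trace(L) = -24, matching the sum of degrees. By the matrix-tree theorem the graph has (1/8) * product of the nonzero eigenvalues = 384 spanning trees. The largest eigenvalue, 6, is at most the vertex count 8.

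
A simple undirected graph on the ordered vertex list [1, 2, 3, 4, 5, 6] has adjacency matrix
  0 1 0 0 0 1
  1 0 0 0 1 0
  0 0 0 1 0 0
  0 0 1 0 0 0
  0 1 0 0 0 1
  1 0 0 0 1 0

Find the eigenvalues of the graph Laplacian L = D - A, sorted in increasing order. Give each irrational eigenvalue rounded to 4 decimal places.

[0, 0, 2, 2, 2, 4]

Each diagonal entry of L is the vertex degree and each off-diagonal entry is -1 where an edge is present, 0 otherwise; in the order [1, 2, 3, 4, 5, 6] the diagonal is [2, 2, 1, 1, 2, 2]. Diagonalising L (or applying a numerical eigensolver to the 6x6 matrix) gives the spectrum above. The 2 zero eigenvalues correspond to the 2 connected components.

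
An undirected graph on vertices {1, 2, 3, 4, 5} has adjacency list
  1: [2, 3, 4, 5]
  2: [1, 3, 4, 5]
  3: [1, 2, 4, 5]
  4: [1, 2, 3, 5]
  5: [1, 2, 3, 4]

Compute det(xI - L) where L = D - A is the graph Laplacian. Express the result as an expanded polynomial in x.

With the vertex order [1, 2, 3, 4, 5], the degrees are [4, 4, 4, 4, 4], giving D = diag(4, 4, 4, 4, 4) and L = D - A. Computing det(xI - L) by cofactor expansion (or equivalently via sum-over-permutations) gives x^5 - 20x^4 + 150x^3 - 500x^2 + 625x. The constant term is 0 because L is singular (the all-ones vector lies in its kernel). There is one zero in the spectrum, matching the 1 component.

x^5 - 20x^4 + 150x^3 - 500x^2 + 625x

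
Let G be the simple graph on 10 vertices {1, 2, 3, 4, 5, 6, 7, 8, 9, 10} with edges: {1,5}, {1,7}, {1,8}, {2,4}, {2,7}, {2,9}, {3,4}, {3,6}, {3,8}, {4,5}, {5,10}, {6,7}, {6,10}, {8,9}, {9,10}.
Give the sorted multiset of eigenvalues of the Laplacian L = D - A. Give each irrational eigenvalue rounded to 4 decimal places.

[0, 2, 2, 2, 2, 2, 5, 5, 5, 5]

Reading degrees in the order [1, 2, 3, 4, 5, 6, 7, 8, 9, 10] gives [3, 3, 3, 3, 3, 3, 3, 3, 3, 3]; set D = diag(3, 3, 3, 3, 3, 3, 3, 3, 3, 3) and form L = D - A. Diagonalising L (or applying a numerical eigensolver to the 10x10 matrix) gives the spectrum above. The single zero eigenvalue shows the graph is connected. The eigenvalues sum to 30, which equals trace(L) = 2|E|.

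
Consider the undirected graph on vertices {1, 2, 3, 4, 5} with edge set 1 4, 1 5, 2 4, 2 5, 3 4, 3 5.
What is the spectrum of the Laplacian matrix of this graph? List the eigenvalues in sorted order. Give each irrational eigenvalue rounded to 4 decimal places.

[0, 2, 2, 3, 5]

Reading degrees in the order [1, 2, 3, 4, 5] gives [2, 2, 2, 3, 3]; set D = diag(2, 2, 2, 3, 3) and form L = D - A. L is symmetric positive semidefinite, so every eigenvalue is real and nonnegative. The single zero eigenvalue shows the graph is connected.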